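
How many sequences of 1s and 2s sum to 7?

Let f(n) count the ways. The last step is size 1 or 2, so f(n) = f(n-1) + f(n-2) with f(1)=1, f(2)=2.
Computing successive values: f(1)=1, f(2)=2, f(3)=3, f(4)=5, f(5)=8, f(6)=13, f(7)=21.

Final answer: 21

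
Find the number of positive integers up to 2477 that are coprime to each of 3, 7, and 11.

|div by 3|=825, |div by 7|=353, |div by 11|=225.
|div by 3&7|=117, |div by 3&11|=75, |div by 7&11|=32, |div by all|=10.
By inclusion-exclusion, divisible by at least one: 825+353+225-117-75-32+10 = 1189.
Not divisible by any: 2477 - 1189.

Final answer: 1288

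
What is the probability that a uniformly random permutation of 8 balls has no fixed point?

Derangements satisfy D(n) = (n-1)(D(n-1) + D(n-2)), starting from D(0)=1, D(1)=0.
Building up: D(2)=1, D(3)=2, D(4)=9, D(5)=44, D(6)=265, D(7)=1854, D(8)=14833.
Total arrangements: 8! = 40320.
Probability = D(8)/8! = 2119/5760.

Final answer: D(8)/8! = 14833/40320 = 0.367882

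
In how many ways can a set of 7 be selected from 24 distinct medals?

C(24,7) = 24!/(7! x 17!).

Final answer: \binom{24}{7} = 346104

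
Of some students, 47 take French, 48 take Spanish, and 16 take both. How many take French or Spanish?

|A union B| = |A| + |B| - |A intersect B| = 47 + 48 - 16.

Final answer: 79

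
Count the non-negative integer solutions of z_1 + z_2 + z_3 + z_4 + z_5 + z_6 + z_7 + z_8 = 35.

Stars and bars with 35 stars and 7 bars:
C(35+8-1, 8-1) = C(42,7).

Final answer: C(42,7) = 26978328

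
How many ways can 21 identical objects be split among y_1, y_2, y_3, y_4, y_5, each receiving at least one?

Substitute y'_i = y_i - 1 (so y'_i >= 0). Then sum y'_i = 21 - 5 = 16.
Stars and bars: C(16+5-1, 5-1) = C(20,4).

Final answer: C(20,4) = 4845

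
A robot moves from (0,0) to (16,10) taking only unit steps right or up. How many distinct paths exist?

Each path has 16 right steps and 10 up steps in some order (26 steps total).
Choose which 10 of the 26 steps are up: C(26,10).

Final answer: C(26,10) = 5311735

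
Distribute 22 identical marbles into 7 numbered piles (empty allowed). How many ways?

Stars and bars: C(n+k-1, k-1) = C(28,6).

Final answer: C(28,6) = 376740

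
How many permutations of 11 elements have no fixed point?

Derangements satisfy D(n) = (n-1)(D(n-1) + D(n-2)), starting from D(0)=1, D(1)=0.
D(2) = 1 x (0 + 1) = 1
D(3) = 2 x (1 + 0) = 2
D(4) = 3 x (2 + 1) = 9
D(5) = 4 x (9 + 2) = 44
D(6) = 5 x (44 + 9) = 265
D(7) = 6 x (265 + 44) = 1854
D(8) = 7 x (1854 + 265) = 14833
D(9) = 8 x (14833 + 1854) = 133496
D(10) = 9 x (133496 + 14833) = 1334961
D(11) = 10 x (D(10) + D(9)) = 10 x (1334961 + 133496)

Final answer: D(11) = 14684570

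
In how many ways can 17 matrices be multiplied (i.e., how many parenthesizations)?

This is counted by the nth Catalan number C_n. Here n = 17 - 1 = 16.
Using C_0 = 1 and C_(k+1) = C_k x 2(2k+1)/(k+2), build up term by term: C_1=1, C_2=2, C_3=5, C_4=14, C_5=42, C_6=132, C_7=429, C_8=1430, C_9=4862, C_10=16796, C_11=58786, C_12=208012, C_13=742900, C_14=2674440, C_15=9694845, C_16=35357670.

Final answer: C_{16} = 35357670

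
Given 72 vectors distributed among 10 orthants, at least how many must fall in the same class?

By pigeonhole with 72 objects and 10 categories: ceiling(72/10).

Final answer: 8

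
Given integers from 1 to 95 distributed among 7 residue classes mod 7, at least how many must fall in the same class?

By pigeonhole with 95 objects and 7 categories: ceiling(95/7).

Final answer: 14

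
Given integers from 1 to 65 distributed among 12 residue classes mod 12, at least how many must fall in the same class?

By pigeonhole with 65 objects and 12 categories: ceiling(65/12).

Final answer: 6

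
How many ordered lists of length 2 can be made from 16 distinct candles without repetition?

P(16,2) = 16!/(16-2)! = 16!/14!.

Final answer: P(16,2) = 240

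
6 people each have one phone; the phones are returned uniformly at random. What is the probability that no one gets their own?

D(n) = (n-1)(D(n-1) + D(n-2)), D(0)=1, D(1)=0.
Building up: D(2)=1, D(3)=2, D(4)=9, D(5)=44, D(6)=265.
Total arrangements: 6! = 720.
Probability = D(6)/6! = 53/144.

Final answer: D(6)/6! = 265/720 = 0.368056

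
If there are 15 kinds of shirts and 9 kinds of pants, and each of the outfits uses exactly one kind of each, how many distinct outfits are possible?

By the multiplication principle: 15 x 9.

Final answer: 135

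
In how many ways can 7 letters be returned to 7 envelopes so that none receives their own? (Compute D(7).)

Use the recurrence D(n) = (n-1)(D(n-1) + D(n-2)) with D(0)=1, D(1)=0.
D(2) = 1 x (0 + 1) = 1
D(3) = 2 x (1 + 0) = 2
D(4) = 3 x (2 + 1) = 9
D(5) = 4 x (9 + 2) = 44
D(6) = 5 x (44 + 9) = 265
D(7) = 6 x (D(6) + D(5)) = 6 x (265 + 44)

Final answer: D(7) = 1854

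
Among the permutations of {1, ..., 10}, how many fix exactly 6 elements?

Choose which 6 elements are fixed: C(10,6) = 210.
Derange the remaining 4 using D(j) = (j-1)(D(j-1) + D(j-2)), D(0)=1, D(1)=0: D(2)=1, D(3)=2, D(4)=9.
Total: 210 x 9.

Final answer: C(10,6) D(4) = 1890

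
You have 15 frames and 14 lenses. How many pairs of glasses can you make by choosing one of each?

By the multiplication principle: 15 x 14.

Final answer: 210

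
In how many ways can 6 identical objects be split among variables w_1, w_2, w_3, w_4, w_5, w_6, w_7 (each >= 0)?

Stars and bars with 6 stars and 6 bars:
C(6+7-1, 7-1) = C(12,6).

Final answer: C(12,6) = 924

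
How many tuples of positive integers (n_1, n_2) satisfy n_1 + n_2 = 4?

Substitute n'_i = n_i - 1 (so n'_i >= 0). Then sum n'_i = 4 - 2 = 2.
Stars and bars: C(2+2-1, 2-1) = C(3,1).

Final answer: C(3,1) = 3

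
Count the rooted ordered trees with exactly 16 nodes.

This is counted by the nth Catalan number C_n. Here n = 16 - 1 = 15.
C_n = C(2n,n)/(n+1), so C_{15} = C(30,15)/16 = 155117520/16.

Final answer: C_{15} = 9694845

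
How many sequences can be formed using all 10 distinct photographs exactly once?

The number of ways to arrange 10 distinct objects is 10!.

Final answer: 10! = 3628800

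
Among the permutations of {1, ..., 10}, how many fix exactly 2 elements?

Choose which 2 elements are fixed: C(10,2) = 45.
Derange the remaining 8 using D(j) = (j-1)(D(j-1) + D(j-2)), D(0)=1, D(1)=0: D(2)=1, D(3)=2, D(4)=9, D(5)=44, D(6)=265, D(7)=1854, D(8)=14833.
Total: 45 x 14833.

Final answer: C(10,2) D(8) = 667485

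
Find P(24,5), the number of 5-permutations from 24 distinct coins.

P(24,5) = 24!/(24-5)! = 24!/19!.

Final answer: P(24,5) = 5100480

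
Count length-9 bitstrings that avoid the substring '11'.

Classify by the final bit: ...0 gives a(n-1) strings, ...01 gives a(n-2) strings. Thus a(n) = a(n-1) + a(n-2) with a(1)=2, a(2)=3.
Iterating the recurrence: a(1)=2, a(2)=3, a(3)=5, a(4)=8, a(5)=13, a(6)=21, a(7)=34, a(8)=55, a(9)=89.

Final answer: 89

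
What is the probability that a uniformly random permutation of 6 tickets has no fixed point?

D(n) = (n-1)(D(n-1) + D(n-2)), D(0)=1, D(1)=0.
Building up: D(2)=1, D(3)=2, D(4)=9, D(5)=44, D(6)=265.
Total arrangements: 6! = 720.
Probability = D(6)/6! = 53/144.

Final answer: D(6)/6! = 265/720 = 0.368056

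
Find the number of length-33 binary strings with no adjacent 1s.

Let a(n) count valid strings. If the last bit is 0 the prefix is any valid string of length n-1; if it is 1 the string must end in 01 with a valid prefix of length n-2. So a(n) = a(n-1) + a(n-2), a(1)=2, a(2)=3.
Iterating the recurrence: a(1)=2, a(2)=3, a(3)=5, a(4)=8, a(5)=13, a(6)=21, a(7)=34, a(8)=55, a(9)=89, a(10)=144, a(11)=233, a(12)=377, a(13)=610, a(14)=987, a(15)=1597, a(16)=2584, a(17)=4181, a(18)=6765, a(19)=10946, a(20)=17711, a(21)=28657, a(22)=46368, a(23)=75025, a(24)=121393, a(25)=196418, a(26)=317811, a(27)=514229, a(28)=832040, a(29)=1346269, a(30)=2178309, a(31)=3524578, a(32)=5702887, a(33)=9227465.

Final answer: 9227465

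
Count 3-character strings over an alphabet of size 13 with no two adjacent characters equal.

Let g(n) count such strings. g(1) = 13, and each valid string of length n-1 extends in 12 ways (any symbol but the last), so g(n) = 12 g(n-1).
Total: g(3) = 13 x 12^2.

Final answer: 13 x 12^{2} = 1872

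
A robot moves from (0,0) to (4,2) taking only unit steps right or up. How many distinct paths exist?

Each path has 4 right steps and 2 up steps in some order (6 steps total).
Choose which 2 of the 6 steps are up: C(6,2).

Final answer: C(6,2) = 15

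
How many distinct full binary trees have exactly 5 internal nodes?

This is a standard Catalan-number count: the answer is C_n. Here n = 5.
C_n = C(2n,n)/(n+1), so C_{5} = C(10,5)/6 = 252/6.

Final answer: C_{5} = 42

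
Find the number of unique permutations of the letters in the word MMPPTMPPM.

Letters (M:4, P:4, T:1). Total letters: 9.
Permutations = 9!/(4! x 4!).

Final answer: 630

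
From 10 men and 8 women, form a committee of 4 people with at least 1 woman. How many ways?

Sum over valid woman counts:
C(8,1)C(10,3) = 960
C(8,2)C(10,2) = 1260
C(8,3)C(10,1) = 560
C(8,4)C(10,0) = 70
Total: 960 + 1260 + 560 + 70.

Final answer: 2850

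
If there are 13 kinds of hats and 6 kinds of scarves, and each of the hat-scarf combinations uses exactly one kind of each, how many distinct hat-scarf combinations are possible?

By the multiplication principle: 13 x 6.

Final answer: 78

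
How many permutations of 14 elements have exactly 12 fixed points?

Choose which 12 elements are fixed: C(14,12) = 91.
Derange the remaining 2 using D(j) = (j-1)(D(j-1) + D(j-2)), D(0)=1, D(1)=0: D(2)=1.
Total: 91 x 1.

Final answer: C(14,12) D(2) = 91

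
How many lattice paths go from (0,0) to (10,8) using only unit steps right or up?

Each path has 10 right steps and 8 up steps in some order (18 steps total).
Choose which 8 of the 18 steps are up: C(18,8).

Final answer: C(18,8) = 43758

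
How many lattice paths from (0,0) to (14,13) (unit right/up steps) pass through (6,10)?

Paths (0,0)->(6,10): C(16,10) = 8008.
Paths (6,10)->(14,13): C(11,3) = 165.
By multiplication principle: 8008 x 165.

Final answer: 1321320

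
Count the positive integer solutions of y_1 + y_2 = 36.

Substitute y'_i = y_i - 1 (so y'_i >= 0). Then sum y'_i = 36 - 2 = 34.
Stars and bars: C(34+2-1, 2-1) = C(35,1).

Final answer: C(35,1) = 35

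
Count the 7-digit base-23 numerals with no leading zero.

Leading digit: 22 options (nonzero). Other 6 digit(s): 23 options each.
Total: 22 x 23^6.

Final answer: 3256789558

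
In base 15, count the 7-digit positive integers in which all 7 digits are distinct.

The leading digit has 14 choices (anything but zero); the next has 14 (anything but the first), then 13, and so on, one fewer each time.
Total: 14 x 14 x 13 x 12 x 11 x 10 x 9.

Final answer: 30270240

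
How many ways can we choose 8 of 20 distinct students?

C(20,8) = 20!/(8! x (20-8)!).

Final answer: C(20,8) = 125970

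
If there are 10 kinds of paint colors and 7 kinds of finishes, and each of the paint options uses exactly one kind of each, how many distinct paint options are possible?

By the multiplication principle: 10 x 7.

Final answer: 70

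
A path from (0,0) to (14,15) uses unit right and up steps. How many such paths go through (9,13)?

Paths (0,0)->(9,13): C(22,13) = 497420.
Paths (9,13)->(14,15): C(7,2) = 21.
By multiplication principle: 497420 x 21.

Final answer: 10445820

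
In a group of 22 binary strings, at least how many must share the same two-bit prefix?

There are 4 possible values for two-bit prefix. With 22 binary strings and 4 categories, by pigeonhole: ceiling(22/4).

Final answer: 6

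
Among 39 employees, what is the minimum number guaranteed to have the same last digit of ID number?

There are 10 possible values for last digit of ID number. With 39 employees and 10 categories, by pigeonhole: ceiling(39/10).

Final answer: 4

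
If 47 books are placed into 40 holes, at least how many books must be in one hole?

By the pigeonhole principle: ceiling(47/40).

Final answer: 2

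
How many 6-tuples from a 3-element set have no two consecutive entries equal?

Let g(n) count such strings. g(1) = 3, and each valid string of length n-1 extends in 2 ways (any symbol but the last), so g(n) = 2 g(n-1).
Total: g(6) = 3 x 2^5.

Final answer: 3 x 2^{5} = 96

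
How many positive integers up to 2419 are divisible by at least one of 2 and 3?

Multiples of 2: 1209. Multiples of 3: 806. Of both (lcm=6): 403.
By inclusion-exclusion: 1209 + 806 - 403.

Final answer: 1612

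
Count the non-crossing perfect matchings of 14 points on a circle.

This is a standard Catalan-number count: the answer is C_n. Here n = 14/2 = 7.
C_n = C(2n,n) - C(2n,n+1), so C_{7} = C(14,7) - C(14,8) = 3432 - 3003.

Final answer: C_{7} = 429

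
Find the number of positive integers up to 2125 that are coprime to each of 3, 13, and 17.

|div by 3|=708, |div by 13|=163, |div by 17|=125.
|div by 3&13|=54, |div by 3&17|=41, |div by 13&17|=9, |div by all|=3.
By inclusion-exclusion, divisible by at least one: 708+163+125-54-41-9+3 = 895.
Not divisible by any: 2125 - 895.

Final answer: 1230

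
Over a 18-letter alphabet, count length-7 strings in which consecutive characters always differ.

First character: 18 choices. Each subsequent: 17 choices (must differ from the previous one).
Total: 18 x 17^6.

Final answer: 18 x 17^{6} = 434476242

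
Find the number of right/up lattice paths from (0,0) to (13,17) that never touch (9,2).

Total paths to (13,17): C(30,17) = 119759850.
Paths through (9,2): C(11,2) x C(19,15) = 213180.
Avoiding (9,2): 119759850 - 213180.

Final answer: 119546670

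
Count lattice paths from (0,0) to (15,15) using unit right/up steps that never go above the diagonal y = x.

Total monotonic paths to (15,15): C(30,15) = 155117520.
A path is bad iff it touches y = x + 1; reflecting its initial segment maps bad paths bijectively onto all paths to (14,16), of which there are C(30,16) = 145422675.
Valid Dyck paths: 155117520 - 145422675.
(Equivalently, C_{15} = C(30,15)/16 = 155117520/16.)

Final answer: C_{15} = 9694845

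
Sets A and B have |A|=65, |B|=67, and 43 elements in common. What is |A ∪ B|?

|A union B| = |A| + |B| - |A intersect B| = 65 + 67 - 43.

Final answer: 89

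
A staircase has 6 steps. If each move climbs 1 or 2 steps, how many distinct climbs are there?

Condition on the final move: it is a 1-step (f(n-1) ways to get there) or a 2-step (f(n-2) ways), so f(n) = f(n-1) + f(n-2), with f(1)=1, f(2)=2.
Computing successive values: f(1)=1, f(2)=2, f(3)=3, f(4)=5, f(5)=8, f(6)=13.

Final answer: 13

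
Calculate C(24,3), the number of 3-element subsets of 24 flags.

C(24,3) = 24!/(3! x (24-3)!).

Final answer: C(24,3) = 2024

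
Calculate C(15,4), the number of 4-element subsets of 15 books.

C(15,4) = 15!/(4! x (15-4)!).

Final answer: C(15,4) = 1365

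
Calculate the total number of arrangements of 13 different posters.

The number of ways to arrange 13 distinct objects is 13!.

Final answer: 13! = 6227020800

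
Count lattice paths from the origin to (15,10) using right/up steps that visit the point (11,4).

Paths (0,0)->(11,4): C(15,4) = 1365.
Paths (11,4)->(15,10): C(10,6) = 210.
By multiplication principle: 1365 x 210.

Final answer: 286650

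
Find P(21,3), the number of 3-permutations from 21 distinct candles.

P(21,3) = 21!/(21-3)! = 21!/18!.

Final answer: P(21,3) = 7980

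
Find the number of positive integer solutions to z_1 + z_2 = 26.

Substitute z'_i = z_i - 1 (so z'_i >= 0). Then sum z'_i = 26 - 2 = 24.
Stars and bars: C(24+2-1, 2-1) = C(25,1).

Final answer: C(25,1) = 25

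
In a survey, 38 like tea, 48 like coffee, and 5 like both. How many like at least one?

|A union B| = |A| + |B| - |A intersect B| = 38 + 48 - 5.

Final answer: 81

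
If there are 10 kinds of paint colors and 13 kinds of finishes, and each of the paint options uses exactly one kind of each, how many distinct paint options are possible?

By the multiplication principle: 10 x 13.

Final answer: 130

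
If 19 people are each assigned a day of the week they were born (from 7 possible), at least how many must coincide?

There are 7 possible values for day of the week they were born. With 19 people and 7 categories, by pigeonhole: ceiling(19/7).

Final answer: 3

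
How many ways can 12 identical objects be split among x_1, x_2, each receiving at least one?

Substitute x'_i = x_i - 1 (so x'_i >= 0). Then sum x'_i = 12 - 2 = 10.
Stars and bars: C(10+2-1, 2-1) = C(11,1).

Final answer: C(11,1) = 11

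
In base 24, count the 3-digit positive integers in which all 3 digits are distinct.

The leading digit has 23 choices (anything but zero); the next has 23 (anything but the first), then 22, and so on, one fewer each time.
Total: 23 x 23 x 22.

Final answer: 11638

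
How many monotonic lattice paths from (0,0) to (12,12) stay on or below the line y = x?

Total monotonic paths to (12,12): C(24,12) = 2704156.
Paths that cross above y=x (reflection bijection): C(24,13) = 2496144.
Valid Dyck paths: 2704156 - 2496144.
(These counts are the Catalan numbers.)

Final answer: C_{12} = 208012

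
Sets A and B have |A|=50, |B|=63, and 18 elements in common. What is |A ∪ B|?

|A union B| = |A| + |B| - |A intersect B| = 50 + 63 - 18.

Final answer: 95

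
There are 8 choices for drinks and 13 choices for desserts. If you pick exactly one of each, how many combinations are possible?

By the multiplication principle: 8 x 13.

Final answer: 104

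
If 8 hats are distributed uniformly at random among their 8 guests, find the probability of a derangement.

D(n) = (n-1)(D(n-1) + D(n-2)), D(0)=1, D(1)=0.
Building up: D(2)=1, D(3)=2, D(4)=9, D(5)=44, D(6)=265, D(7)=1854, D(8)=14833.
Total arrangements: 8! = 40320.
Probability = D(8)/8! = 2119/5760.

Final answer: D(8)/8! = 14833/40320 = 0.367882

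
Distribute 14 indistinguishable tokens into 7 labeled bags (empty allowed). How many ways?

Stars and bars: C(n+k-1, k-1) = C(20,6).

Final answer: C(20,6) = 38760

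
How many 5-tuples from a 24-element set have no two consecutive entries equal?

Let g(n) count such strings. g(1) = 24, and each valid string of length n-1 extends in 23 ways (any symbol but the last), so g(n) = 23 g(n-1).
Total: g(5) = 24 x 23^4.

Final answer: 24 x 23^{4} = 6716184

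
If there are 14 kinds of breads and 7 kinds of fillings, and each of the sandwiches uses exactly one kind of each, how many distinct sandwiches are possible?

By the multiplication principle: 14 x 7.

Final answer: 98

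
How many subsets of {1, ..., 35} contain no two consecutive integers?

Condition on whether n belongs to the subset: if not, any valid subset of {1, ..., n-1} works (a(n-1)); if so, n-1 is excluded and the rest is a valid subset of {1, ..., n-2} (a(n-2)). Hence a(n) = a(n-1) + a(n-2), a(1)=2, a(2)=3.
Building up term by term: a(1)=2, a(2)=3, a(3)=5, a(4)=8, a(5)=13, a(6)=21, a(7)=34, a(8)=55, a(9)=89, a(10)=144, a(11)=233, a(12)=377, a(13)=610, a(14)=987, a(15)=1597, a(16)=2584, a(17)=4181, a(18)=6765, a(19)=10946, a(20)=17711, a(21)=28657, a(22)=46368, a(23)=75025, a(24)=121393, a(25)=196418, a(26)=317811, a(27)=514229, a(28)=832040, a(29)=1346269, a(30)=2178309, a(31)=3524578, a(32)=5702887, a(33)=9227465, a(34)=14930352, a(35)=24157817.

Final answer: 24157817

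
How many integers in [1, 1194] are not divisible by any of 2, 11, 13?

|div by 2|=597, |div by 11|=108, |div by 13|=91.
|div by 2&11|=54, |div by 2&13|=45, |div by 11&13|=8, |div by all|=4.
By inclusion-exclusion, divisible by at least one: 597+108+91-54-45-8+4 = 693.
Not divisible by any: 1194 - 693.

Final answer: 501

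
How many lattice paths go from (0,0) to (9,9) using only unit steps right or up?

Each path has 9 right steps and 9 up steps in some order (18 steps total).
Choose which 9 of the 18 steps are up: C(18,9).

Final answer: C(18,9) = 48620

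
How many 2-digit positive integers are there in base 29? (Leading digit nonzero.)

Leading digit: 28 options (nonzero). Other 1 digit(s): 29 options each.
Total: 28 x 29^1.

Final answer: 812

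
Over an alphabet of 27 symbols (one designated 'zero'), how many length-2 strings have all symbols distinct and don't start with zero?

First digit: 26 (nonzero). Second: 26 (not first). Third: 25, etc.
Total: 26 x 26.

Final answer: 676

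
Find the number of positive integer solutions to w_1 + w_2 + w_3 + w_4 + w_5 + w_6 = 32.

Substitute w'_i = w_i - 1 (so w'_i >= 0). Then sum w'_i = 32 - 6 = 26.
Stars and bars: C(26+6-1, 6-1) = C(31,5).

Final answer: C(31,5) = 169911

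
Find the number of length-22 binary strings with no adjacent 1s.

Let a(n) count valid strings. If the last bit is 0 the prefix is any valid string of length n-1; if it is 1 the string must end in 01 with a valid prefix of length n-2. So a(n) = a(n-1) + a(n-2), a(1)=2, a(2)=3.
Computing successive values: a(1)=2, a(2)=3, a(3)=5, a(4)=8, a(5)=13, a(6)=21, a(7)=34, a(8)=55, a(9)=89, a(10)=144, a(11)=233, a(12)=377, a(13)=610, a(14)=987, a(15)=1597, a(16)=2584, a(17)=4181, a(18)=6765, a(19)=10946, a(20)=17711, a(21)=28657, a(22)=46368.

Final answer: 46368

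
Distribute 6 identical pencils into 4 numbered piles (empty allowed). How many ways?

Stars and bars: C(n+k-1, k-1) = C(9,3).

Final answer: C(9,3) = 84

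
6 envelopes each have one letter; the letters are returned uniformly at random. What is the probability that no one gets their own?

D(n) = (n-1)(D(n-1) + D(n-2)), D(0)=1, D(1)=0.
Building up: D(2)=1, D(3)=2, D(4)=9, D(5)=44, D(6)=265.
Total arrangements: 6! = 720.
Probability = D(6)/6! = 53/144.

Final answer: D(6)/6! = 265/720 = 0.368056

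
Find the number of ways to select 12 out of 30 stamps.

C(30,12) = 30!/(12! x 18!).

Final answer: \binom{30}{12} = 86493225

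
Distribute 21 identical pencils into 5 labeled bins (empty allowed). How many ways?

Stars and bars: C(n+k-1, k-1) = C(25,4).

Final answer: C(25,4) = 12650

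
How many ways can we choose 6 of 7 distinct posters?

C(7,6) = 7!/(6! x (7-6)!).

Final answer: C(7,6) = 7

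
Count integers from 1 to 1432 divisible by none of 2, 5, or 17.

|div by 2|=716, |div by 5|=286, |div by 17|=84.
|div by 2&5|=143, |div by 2&17|=42, |div by 5&17|=16, |div by all|=8.
By inclusion-exclusion, divisible by at least one: 716+286+84-143-42-16+8 = 893.
Not divisible by any: 1432 - 893.

Final answer: 539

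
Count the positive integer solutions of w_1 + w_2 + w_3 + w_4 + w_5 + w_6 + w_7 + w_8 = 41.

Substitute w'_i = w_i - 1 (so w'_i >= 0). Then sum w'_i = 41 - 8 = 33.
Stars and bars: C(33+8-1, 8-1) = C(40,7).

Final answer: C(40,7) = 18643560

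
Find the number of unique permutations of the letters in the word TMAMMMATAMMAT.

Letters (A:4, M:6, T:3). Total letters: 13.
Permutations = 13!/(6! x 4! x 3!).

Final answer: 60060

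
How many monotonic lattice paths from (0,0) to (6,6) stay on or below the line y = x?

Total monotonic paths to (6,6): C(12,6) = 924.
By the reflection principle, paths that go above the diagonal number C(12,7) = 792.
Valid Dyck paths: 924 - 792.
(These counts are the Catalan numbers.)

Final answer: C_{6} = 132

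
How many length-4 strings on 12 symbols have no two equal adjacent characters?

First character: 12 choices. Each subsequent: 11 choices (must differ from the previous one).
Total: 12 x 11^3.

Final answer: 12 x 11^{3} = 15972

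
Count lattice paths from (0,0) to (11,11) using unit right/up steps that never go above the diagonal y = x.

Total monotonic paths to (11,11): C(22,11) = 705432.
By the reflection principle, paths that go above the diagonal number C(22,12) = 646646.
Valid Dyck paths: 705432 - 646646.
(These counts are the Catalan numbers.)

Final answer: C_{11} = 58786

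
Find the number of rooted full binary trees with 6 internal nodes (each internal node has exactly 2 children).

This is counted by the nth Catalan number C_n. Here n = 6.
C_n = C(2n,n) - C(2n,n+1), so C_{6} = C(12,6) - C(12,7) = 924 - 792.

Final answer: C_{6} = 132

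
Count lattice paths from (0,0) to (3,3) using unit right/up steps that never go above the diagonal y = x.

Total monotonic paths to (3,3): C(6,3) = 20.
Reflecting each bad path at its first crossing gives a bijection with paths to (2,4): C(6,4) = 15.
Valid Dyck paths: 20 - 15.
(Check: C(6,3) - C(6,4) = C(6,3)/4, the Catalan number C_{3}.)

Final answer: C_{3} = 5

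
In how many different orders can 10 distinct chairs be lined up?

The number of ways to arrange 10 distinct objects is 10!.

Final answer: 10! = 3628800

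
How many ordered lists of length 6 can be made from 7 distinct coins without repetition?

P(7,6) = 7!/(7-6)! = 7!/1!.

Final answer: P(7,6) = 5040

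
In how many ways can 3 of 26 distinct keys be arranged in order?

P(26,3) = 26!/(26-3)! = 26!/23!.

Final answer: P(26,3) = 15600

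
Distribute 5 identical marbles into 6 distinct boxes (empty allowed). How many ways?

Stars and bars: C(n+k-1, k-1) = C(10,5).

Final answer: C(10,5) = 252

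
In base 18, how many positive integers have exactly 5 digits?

In base 18, the leading digit has 17 choices (1..17); each of the remaining 4 digits has 18 choices.
Total: 17 x 18^4.

Final answer: 1784592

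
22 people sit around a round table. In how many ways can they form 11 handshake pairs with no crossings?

This is a standard Catalan-number count: the answer is C_n. Here n = 22/2 = 11.
C_n = (2n)!/(n!(n+1)!), so C_{11} = 22!/(11! x 12!) = C(22,11)/12 = 705432/12.

Final answer: C_{11} = 58786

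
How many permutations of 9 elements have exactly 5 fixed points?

Choose which 5 elements are fixed: C(9,5) = 126.
Derange the remaining 4 using D(j) = (j-1)(D(j-1) + D(j-2)), D(0)=1, D(1)=0: D(2)=1, D(3)=2, D(4)=9.
Total: 126 x 9.

Final answer: C(9,5) D(4) = 1134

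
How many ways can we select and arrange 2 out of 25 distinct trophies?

P(25,2) = 25!/(25-2)! = 25!/23!.

Final answer: P(25,2) = 600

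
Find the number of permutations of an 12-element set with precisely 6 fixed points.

Choose which 6 elements are fixed: C(12,6) = 924.
Derange the remaining 6 using D(j) = (j-1)(D(j-1) + D(j-2)), D(0)=1, D(1)=0: D(2)=1, D(3)=2, D(4)=9, D(5)=44, D(6)=265.
Total: 924 x 265.

Final answer: C(12,6) D(6) = 244860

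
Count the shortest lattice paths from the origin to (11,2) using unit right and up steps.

Each path has 11 right steps and 2 up steps in some order (13 steps total).
Choose which 2 of the 13 steps are up: C(13,2).

Final answer: C(13,2) = 78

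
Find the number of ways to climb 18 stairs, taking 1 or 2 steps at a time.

Condition on the final move: it is a 1-step (f(n-1) ways to get there) or a 2-step (f(n-2) ways), so f(n) = f(n-1) + f(n-2), with f(1)=1, f(2)=2.
Iterating the recurrence: f(1)=1, f(2)=2, f(3)=3, f(4)=5, f(5)=8, f(6)=13, f(7)=21, f(8)=34, f(9)=55, f(10)=89, f(11)=144, f(12)=233, f(13)=377, f(14)=610, f(15)=987, f(16)=1597, f(17)=2584, f(18)=4181.

Final answer: 4181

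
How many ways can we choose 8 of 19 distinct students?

C(19,8) = 19!/(8! x 11!).

Final answer: \binom{19}{8} = 75582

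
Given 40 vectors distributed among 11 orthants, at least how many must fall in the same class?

By pigeonhole with 40 objects and 11 categories: ceiling(40/11).

Final answer: 4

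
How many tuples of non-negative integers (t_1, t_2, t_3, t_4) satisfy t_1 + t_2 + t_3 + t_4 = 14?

Stars and bars with 14 stars and 3 bars:
C(14+4-1, 4-1) = C(17,3).

Final answer: C(17,3) = 680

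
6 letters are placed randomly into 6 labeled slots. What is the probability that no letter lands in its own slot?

Use the recurrence D(n) = (n-1)(D(n-1) + D(n-2)) with D(0)=1, D(1)=0.
Building up: D(2)=1, D(3)=2, D(4)=9, D(5)=44, D(6)=265.
Total arrangements: 6! = 720.
Probability = D(6)/6! = 53/144.

Final answer: D(6)/6! = 265/720 = 0.368056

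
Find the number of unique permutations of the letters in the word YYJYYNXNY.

Letters (J:1, N:2, X:1, Y:5). Total letters: 9.
Permutations = 9!/(5! x 2!).

Final answer: 1512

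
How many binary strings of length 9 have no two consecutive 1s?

Classify by the final bit: ...0 gives a(n-1) strings, ...01 gives a(n-2) strings. Thus a(n) = a(n-1) + a(n-2) with a(1)=2, a(2)=3.
Iterating the recurrence: a(1)=2, a(2)=3, a(3)=5, a(4)=8, a(5)=13, a(6)=21, a(7)=34, a(8)=55, a(9)=89.

Final answer: 89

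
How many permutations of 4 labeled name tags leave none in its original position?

D(n) = (n-1)(D(n-1) + D(n-2)), D(0)=1, D(1)=0.
D(2) = 1 x (0 + 1) = 1
D(3) = 2 x (1 + 0) = 2
D(4) = 3 x (D(3) + D(2)) = 3 x (2 + 1)

Final answer: D(4) = 9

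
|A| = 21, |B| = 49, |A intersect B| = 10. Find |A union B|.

|A union B| = |A| + |B| - |A intersect B| = 21 + 49 - 10.

Final answer: 60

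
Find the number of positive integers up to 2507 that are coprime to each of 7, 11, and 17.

|div by 7|=358, |div by 11|=227, |div by 17|=147.
|div by 7&11|=32, |div by 7&17|=21, |div by 11&17|=13, |div by all|=1.
By inclusion-exclusion, divisible by at least one: 358+227+147-32-21-13+1 = 667.
Not divisible by any: 2507 - 667.

Final answer: 1840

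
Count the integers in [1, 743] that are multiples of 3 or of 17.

Multiples of 3: 247. Multiples of 17: 43. Of both (lcm=51): 14.
By inclusion-exclusion: 247 + 43 - 14.

Final answer: 276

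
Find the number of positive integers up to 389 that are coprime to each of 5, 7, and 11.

|div by 5|=77, |div by 7|=55, |div by 11|=35.
|div by 5&7|=11, |div by 5&11|=7, |div by 7&11|=5, |div by all|=1.
By inclusion-exclusion, divisible by at least one: 77+55+35-11-7-5+1 = 145.
Not divisible by any: 389 - 145.

Final answer: 244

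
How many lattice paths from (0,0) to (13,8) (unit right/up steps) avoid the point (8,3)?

Total paths to (13,8): C(21,8) = 203490.
Paths through (8,3): C(11,3) x C(10,5) = 41580.
Avoiding (8,3): 203490 - 41580.

Final answer: 161910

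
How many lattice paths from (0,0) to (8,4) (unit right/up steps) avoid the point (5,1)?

Total paths to (8,4): C(12,4) = 495.
Paths through (5,1): C(6,1) x C(6,3) = 120.
Avoiding (5,1): 495 - 120.

Final answer: 375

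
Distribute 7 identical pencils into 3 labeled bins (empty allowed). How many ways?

Stars and bars: C(n+k-1, k-1) = C(9,2).

Final answer: C(9,2) = 36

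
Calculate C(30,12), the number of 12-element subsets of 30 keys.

C(30,12) = 30!/(12! x 18!).

Final answer: \binom{30}{12} = 86493225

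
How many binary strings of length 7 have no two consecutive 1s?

A valid string ends in 0 (append to any length-(n-1) valid string) or in 01 (append to any length-(n-2) valid string), so a(n) = a(n-1) + a(n-2) with a(1)=2, a(2)=3.
Iterating the recurrence: a(1)=2, a(2)=3, a(3)=5, a(4)=8, a(5)=13, a(6)=21, a(7)=34.

Final answer: 34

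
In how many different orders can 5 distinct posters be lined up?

The number of ways to arrange 5 distinct objects is 5!.

Final answer: 5! = 120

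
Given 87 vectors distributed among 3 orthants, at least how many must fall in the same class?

By pigeonhole with 87 objects and 3 categories: ceiling(87/3).

Final answer: 29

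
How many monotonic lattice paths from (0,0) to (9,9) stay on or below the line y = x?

Total monotonic paths to (9,9): C(18,9) = 48620.
Paths that cross above y=x (reflection bijection): C(18,10) = 43758.
Valid Dyck paths: 48620 - 43758.
(These counts are the Catalan numbers.)

Final answer: C_{9} = 4862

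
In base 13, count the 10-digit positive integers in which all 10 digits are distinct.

The leading digit has 12 choices (anything but zero); the next has 12 (anything but the first), then 11, and so on, one fewer each time.
Total: 12 x 12 x 11 x 10 x 9 x 8 x 7 x 6 x 5 x 4.

Final answer: 958003200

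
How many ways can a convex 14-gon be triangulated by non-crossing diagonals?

This is counted by the nth Catalan number C_n. Here n = 14 - 2 = 12.
C_n = C(2n,n) - C(2n,n+1), so C_{12} = C(24,12) - C(24,13) = 2704156 - 2496144.

Final answer: C_{12} = 208012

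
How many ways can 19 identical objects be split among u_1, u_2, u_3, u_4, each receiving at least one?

Substitute u'_i = u_i - 1 (so u'_i >= 0). Then sum u'_i = 19 - 4 = 15.
Stars and bars: C(15+4-1, 4-1) = C(18,3).

Final answer: C(18,3) = 816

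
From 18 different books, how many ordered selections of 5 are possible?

P(18,5) = 18!/(18-5)! = 18!/13!.

Final answer: P(18,5) = 1028160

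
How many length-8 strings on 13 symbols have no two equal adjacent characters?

Let g(n) count such strings. g(1) = 13, and each valid string of length n-1 extends in 12 ways (any symbol but the last), so g(n) = 12 g(n-1).
Total: g(8) = 13 x 12^7.

Final answer: 13 x 12^{7} = 465813504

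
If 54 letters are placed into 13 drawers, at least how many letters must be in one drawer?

By the pigeonhole principle: ceiling(54/13).

Final answer: 5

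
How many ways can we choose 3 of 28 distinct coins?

C(28,3) = 28!/(3! x 25!).

Final answer: \binom{28}{3} = 3276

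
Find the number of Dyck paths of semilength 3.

Total monotonic paths to (3,3): C(6,3) = 20.
Paths that cross above y=x (reflection bijection): C(6,4) = 15.
Valid Dyck paths: 20 - 15.
(This is the Catalan number C_{3}.)

Final answer: C_{3} = 5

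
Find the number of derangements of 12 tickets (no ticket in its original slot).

D(n) = (n-1)(D(n-1) + D(n-2)), D(0)=1, D(1)=0.
D(2) = 1 x (0 + 1) = 1
D(3) = 2 x (1 + 0) = 2
D(4) = 3 x (2 + 1) = 9
D(5) = 4 x (9 + 2) = 44
D(6) = 5 x (44 + 9) = 265
D(7) = 6 x (265 + 44) = 1854
D(8) = 7 x (1854 + 265) = 14833
D(9) = 8 x (14833 + 1854) = 133496
D(10) = 9 x (133496 + 14833) = 1334961
D(11) = 10 x (1334961 + 133496) = 14684570
D(12) = 11 x (D(11) + D(10)) = 11 x (14684570 + 1334961)

Final answer: D(12) = 176214841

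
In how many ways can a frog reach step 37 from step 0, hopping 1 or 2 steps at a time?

Condition on the final move: it is a 1-step (f(n-1) ways to get there) or a 2-step (f(n-2) ways), so f(n) = f(n-1) + f(n-2), with f(1)=1, f(2)=2.
Iterating the recurrence: f(1)=1, f(2)=2, f(3)=3, f(4)=5, f(5)=8, f(6)=13, f(7)=21, f(8)=34, f(9)=55, f(10)=89, f(11)=144, f(12)=233, f(13)=377, f(14)=610, f(15)=987, f(16)=1597, f(17)=2584, f(18)=4181, f(19)=6765, f(20)=10946, f(21)=17711, f(22)=28657, f(23)=46368, f(24)=75025, f(25)=121393, f(26)=196418, f(27)=317811, f(28)=514229, f(29)=832040, f(30)=1346269, f(31)=2178309, f(32)=3524578, f(33)=5702887, f(34)=9227465, f(35)=14930352, f(36)=24157817, f(37)=39088169.

Final answer: 39088169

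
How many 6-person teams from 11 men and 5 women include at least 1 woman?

Sum over valid woman counts:
C(5,1)C(11,5) = 2310
C(5,2)C(11,4) = 3300
C(5,3)C(11,3) = 1650
C(5,4)C(11,2) = 275
C(5,5)C(11,1) = 11
Total: 2310 + 3300 + 1650 + 275 + 11.

Final answer: 7546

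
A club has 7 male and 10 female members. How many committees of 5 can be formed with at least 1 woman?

Sum over valid woman counts:
C(10,1)C(7,4) = 350
C(10,2)C(7,3) = 1575
C(10,3)C(7,2) = 2520
C(10,4)C(7,1) = 1470
C(10,5)C(7,0) = 252
Total: 350 + 1575 + 2520 + 1470 + 252.

Final answer: 6167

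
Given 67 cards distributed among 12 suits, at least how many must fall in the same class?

By pigeonhole with 67 objects and 12 categories: ceiling(67/12).

Final answer: 6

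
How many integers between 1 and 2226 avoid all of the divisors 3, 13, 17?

|div by 3|=742, |div by 13|=171, |div by 17|=130.
|div by 3&13|=57, |div by 3&17|=43, |div by 13&17|=10, |div by all|=3.
By inclusion-exclusion, divisible by at least one: 742+171+130-57-43-10+3 = 936.
Not divisible by any: 2226 - 936.

Final answer: 1290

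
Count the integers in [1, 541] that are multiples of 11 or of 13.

Multiples of 11: 49. Multiples of 13: 41. Of both (lcm=143): 3.
By inclusion-exclusion: 49 + 41 - 3.

Final answer: 87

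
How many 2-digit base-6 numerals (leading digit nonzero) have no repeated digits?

The leading digit has 5 choices (anything but zero); the next has 5 (anything but the first), then 4, and so on, one fewer each time.
Total: 5 x 5.

Final answer: 25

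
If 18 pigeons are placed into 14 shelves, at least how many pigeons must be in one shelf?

By the pigeonhole principle: ceiling(18/14).

Final answer: 2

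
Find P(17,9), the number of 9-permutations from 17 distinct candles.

P(17,9) = 17!/(17-9)! = 17!/8!.

Final answer: P(17,9) = 8821612800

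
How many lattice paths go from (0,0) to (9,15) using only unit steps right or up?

Each path has 9 right steps and 15 up steps in some order (24 steps total).
Choose which 15 of the 24 steps are up: C(24,15).

Final answer: C(24,15) = 1307504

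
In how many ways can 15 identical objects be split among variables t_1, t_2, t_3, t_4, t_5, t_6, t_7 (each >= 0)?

Stars and bars with 15 stars and 6 bars:
C(15+7-1, 7-1) = C(21,6).

Final answer: C(21,6) = 54264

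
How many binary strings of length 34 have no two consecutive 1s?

Classify by the final bit: ...0 gives a(n-1) strings, ...01 gives a(n-2) strings. Thus a(n) = a(n-1) + a(n-2) with a(1)=2, a(2)=3.
Building up term by term: a(1)=2, a(2)=3, a(3)=5, a(4)=8, a(5)=13, a(6)=21, a(7)=34, a(8)=55, a(9)=89, a(10)=144, a(11)=233, a(12)=377, a(13)=610, a(14)=987, a(15)=1597, a(16)=2584, a(17)=4181, a(18)=6765, a(19)=10946, a(20)=17711, a(21)=28657, a(22)=46368, a(23)=75025, a(24)=121393, a(25)=196418, a(26)=317811, a(27)=514229, a(28)=832040, a(29)=1346269, a(30)=2178309, a(31)=3524578, a(32)=5702887, a(33)=9227465, a(34)=14930352.

Final answer: 14930352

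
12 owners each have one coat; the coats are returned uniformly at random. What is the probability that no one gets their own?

Derangements satisfy D(n) = (n-1)(D(n-1) + D(n-2)), starting from D(0)=1, D(1)=0.
Building up: D(2)=1, D(3)=2, D(4)=9, D(5)=44, D(6)=265, D(7)=1854, D(8)=14833, D(9)=133496, D(10)=1334961, D(11)=14684570, D(12)=176214841.
Total arrangements: 12! = 479001600.
Probability = D(12)/12! = 16019531/43545600.

Final answer: D(12)/12! = 176214841/479001600 = 0.367879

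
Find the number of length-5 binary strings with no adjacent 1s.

Classify by the final bit: ...0 gives a(n-1) strings, ...01 gives a(n-2) strings. Thus a(n) = a(n-1) + a(n-2) with a(1)=2, a(2)=3.
Computing successive values: a(1)=2, a(2)=3, a(3)=5, a(4)=8, a(5)=13.

Final answer: 13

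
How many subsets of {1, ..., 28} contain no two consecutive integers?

Let a(n) count such subsets of {1, ..., n}. Either n is excluded (a(n-1) ways) or n is included, forcing n-1 out (a(n-2) ways), so a(n) = a(n-1) + a(n-2) with a(1)=2, a(2)=3.
Building up term by term: a(1)=2, a(2)=3, a(3)=5, a(4)=8, a(5)=13, a(6)=21, a(7)=34, a(8)=55, a(9)=89, a(10)=144, a(11)=233, a(12)=377, a(13)=610, a(14)=987, a(15)=1597, a(16)=2584, a(17)=4181, a(18)=6765, a(19)=10946, a(20)=17711, a(21)=28657, a(22)=46368, a(23)=75025, a(24)=121393, a(25)=196418, a(26)=317811, a(27)=514229, a(28)=832040.

Final answer: 832040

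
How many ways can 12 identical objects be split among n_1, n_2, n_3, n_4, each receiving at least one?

Substitute n'_i = n_i - 1 (so n'_i >= 0). Then sum n'_i = 12 - 4 = 8.
Stars and bars: C(8+4-1, 4-1) = C(11,3).

Final answer: C(11,3) = 165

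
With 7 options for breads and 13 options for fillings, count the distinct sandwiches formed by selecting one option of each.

By the multiplication principle: 7 x 13.

Final answer: 91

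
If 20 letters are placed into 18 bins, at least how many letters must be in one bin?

By the pigeonhole principle: ceiling(20/18).

Final answer: 2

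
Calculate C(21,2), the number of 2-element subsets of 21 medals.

C(21,2) = 21!/(2! x (21-2)!).

Final answer: C(21,2) = 210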